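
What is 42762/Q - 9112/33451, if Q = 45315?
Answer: 339173794/505277355 ≈ 0.67126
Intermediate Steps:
42762/Q - 9112/33451 = 42762/45315 - 9112/33451 = 42762*(1/45315) - 9112*1/33451 = 14254/15105 - 9112/33451 = 339173794/505277355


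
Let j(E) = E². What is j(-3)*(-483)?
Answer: -4347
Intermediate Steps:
j(-3)*(-483) = (-3)²*(-483) = 9*(-483) = -4347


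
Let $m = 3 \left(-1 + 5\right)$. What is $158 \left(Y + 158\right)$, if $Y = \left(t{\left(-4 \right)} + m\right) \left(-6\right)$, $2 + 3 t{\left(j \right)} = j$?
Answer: $15484$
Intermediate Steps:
$m = 12$ ($m = 3 \cdot 4 = 12$)
$t{\left(j \right)} = - \frac{2}{3} + \frac{j}{3}$
$Y = -60$ ($Y = \left(\left(- \frac{2}{3} + \frac{1}{3} \left(-4\right)\right) + 12\right) \left(-6\right) = \left(\left(- \frac{2}{3} - \frac{4}{3}\right) + 12\right) \left(-6\right) = \left(-2 + 12\right) \left(-6\right) = 10 \left(-6\right) = -60$)
$158 \left(Y + 158\right) = 158 \left(-60 + 158\right) = 158 \cdot 98 = 15484$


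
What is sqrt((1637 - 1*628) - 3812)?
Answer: I*sqrt(2803) ≈ 52.943*I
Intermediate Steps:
sqrt((1637 - 1*628) - 3812) = sqrt((1637 - 628) - 3812) = sqrt(1009 - 3812) = sqrt(-2803) = I*sqrt(2803)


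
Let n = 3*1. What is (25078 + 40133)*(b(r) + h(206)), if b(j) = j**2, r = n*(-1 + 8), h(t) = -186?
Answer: 16628805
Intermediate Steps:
n = 3
r = 21 (r = 3*(-1 + 8) = 3*7 = 21)
(25078 + 40133)*(b(r) + h(206)) = (25078 + 40133)*(21**2 - 186) = 65211*(441 - 186) = 65211*255 = 16628805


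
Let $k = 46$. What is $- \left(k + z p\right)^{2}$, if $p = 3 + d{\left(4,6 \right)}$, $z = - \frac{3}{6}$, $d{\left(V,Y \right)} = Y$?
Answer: $- \frac{6889}{4} \approx -1722.3$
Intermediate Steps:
$z = - \frac{1}{2}$ ($z = \left(-3\right) \frac{1}{6} = - \frac{1}{2} \approx -0.5$)
$p = 9$ ($p = 3 + 6 = 9$)
$- \left(k + z p\right)^{2} = - \left(46 - \frac{9}{2}\right)^{2} = - \left(\frac{83}{2}\right)^{2} = \left(-1\right) \frac{6889}{4} = - \frac{6889}{4}$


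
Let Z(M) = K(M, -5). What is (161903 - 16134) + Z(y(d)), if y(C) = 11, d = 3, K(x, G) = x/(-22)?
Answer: 291537/2 ≈ 1.4577e+5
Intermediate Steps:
K(x, G) = -x/22 (K(x, G) = x*(-1/22) = -x/22)
Z(M) = -M/22
(161903 - 16134) + Z(y(d)) = (161903 - 16134) - 1/22*11 = 145769 - 1/2 = 291537/2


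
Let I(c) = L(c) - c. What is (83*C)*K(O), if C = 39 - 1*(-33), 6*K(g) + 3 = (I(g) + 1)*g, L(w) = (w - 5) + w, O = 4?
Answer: -2988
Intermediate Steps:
L(w) = -5 + 2*w (L(w) = (-5 + w) + w = -5 + 2*w)
I(c) = -5 + c (I(c) = (-5 + 2*c) - c = -5 + c)
K(g) = -½ + g*(-4 + g)/6 (K(g) = -½ + (((-5 + g) + 1)*g)/6 = -½ + ((-4 + g)*g)/6 = -½ + (g*(-4 + g))/6 = -½ + g*(-4 + g)/6)
C = 72 (C = 39 + 33 = 72)
(83*C)*K(O) = (83*72)*(-½ + (⅙)*4 + (⅙)*4*(-5 + 4)) = 5976*(-½ + ⅔ + (⅙)*4*(-1)) = 5976*(-½ + ⅔ - ⅔) = 5976*(-½) = -2988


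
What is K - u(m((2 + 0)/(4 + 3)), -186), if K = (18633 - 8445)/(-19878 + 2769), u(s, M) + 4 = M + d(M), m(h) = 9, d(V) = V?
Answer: 713644/1901 ≈ 375.40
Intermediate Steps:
u(s, M) = -4 + 2*M (u(s, M) = -4 + (M + M) = -4 + 2*M)
K = -1132/1901 (K = 10188/(-17109) = 10188*(-1/17109) = -1132/1901 ≈ -0.59548)
K - u(m((2 + 0)/(4 + 3)), -186) = -1132/1901 - (-4 + 2*(-186)) = -1132/1901 - (-4 - 372) = -1132/1901 - 1*(-376) = -1132/1901 + 376 = 713644/1901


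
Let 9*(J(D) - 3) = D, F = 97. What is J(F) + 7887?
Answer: 71107/9 ≈ 7900.8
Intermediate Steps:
J(D) = 3 + D/9
J(F) + 7887 = (3 + (⅑)*97) + 7887 = (3 + 97/9) + 7887 = 124/9 + 7887 = 71107/9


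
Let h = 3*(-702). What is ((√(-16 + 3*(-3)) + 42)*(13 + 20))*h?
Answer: -2918916 - 347490*I ≈ -2.9189e+6 - 3.4749e+5*I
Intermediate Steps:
h = -2106
((√(-16 + 3*(-3)) + 42)*(13 + 20))*h = ((√(-16 + 3*(-3)) + 42)*(13 + 20))*(-2106) = ((√(-16 - 9) + 42)*33)*(-2106) = ((√(-25) + 42)*33)*(-2106) = ((5*I + 42)*33)*(-2106) = ((42 + 5*I)*33)*(-2106) = (1386 + 165*I)*(-2106) = -2918916 - 347490*I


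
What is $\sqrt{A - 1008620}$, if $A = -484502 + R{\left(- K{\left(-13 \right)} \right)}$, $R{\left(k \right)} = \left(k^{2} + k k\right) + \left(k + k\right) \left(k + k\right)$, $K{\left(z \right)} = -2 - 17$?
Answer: $2 i \sqrt{372739} \approx 1221.0 i$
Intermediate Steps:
$K{\left(z \right)} = -19$
$R{\left(k \right)} = 6 k^{2}$ ($R{\left(k \right)} = \left(k^{2} + k^{2}\right) + 2 k 2 k = 2 k^{2} + 4 k^{2} = 6 k^{2}$)
$A = -482336$ ($A = -484502 + 6 \left(\left(-1\right) \left(-19\right)\right)^{2} = -484502 + 6 \cdot 19^{2} = -484502 + 6 \cdot 361 = -484502 + 2166 = -482336$)
$\sqrt{A - 1008620} = \sqrt{-482336 - 1008620} = \sqrt{-1490956} = 2 i \sqrt{372739}$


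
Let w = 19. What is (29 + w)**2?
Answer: 2304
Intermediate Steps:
(29 + w)**2 = (29 + 19)**2 = 48**2 = 2304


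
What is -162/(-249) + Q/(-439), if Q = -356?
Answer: 53254/36437 ≈ 1.4615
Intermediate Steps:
-162/(-249) + Q/(-439) = -162/(-249) - 356/(-439) = -162*(-1/249) - 356*(-1/439) = 54/83 + 356/439 = 53254/36437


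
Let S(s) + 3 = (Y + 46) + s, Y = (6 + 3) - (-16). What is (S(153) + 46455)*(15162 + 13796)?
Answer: 1351643608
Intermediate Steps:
Y = 25 (Y = 9 - 4*(-4) = 9 + 16 = 25)
S(s) = 68 + s (S(s) = -3 + ((25 + 46) + s) = -3 + (71 + s) = 68 + s)
(S(153) + 46455)*(15162 + 13796) = ((68 + 153) + 46455)*(15162 + 13796) = (221 + 46455)*28958 = 46676*28958 = 1351643608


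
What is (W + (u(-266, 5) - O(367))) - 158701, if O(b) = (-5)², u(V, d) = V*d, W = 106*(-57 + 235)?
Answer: -141188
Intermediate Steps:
W = 18868 (W = 106*178 = 18868)
O(b) = 25
(W + (u(-266, 5) - O(367))) - 158701 = (18868 + (-266*5 - 1*25)) - 158701 = (18868 + (-1330 - 25)) - 158701 = (18868 - 1355) - 158701 = 17513 - 158701 = -141188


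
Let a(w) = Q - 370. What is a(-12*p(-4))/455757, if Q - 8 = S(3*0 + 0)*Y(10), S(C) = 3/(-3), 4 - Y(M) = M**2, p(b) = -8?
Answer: -266/455757 ≈ -0.00058364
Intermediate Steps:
Y(M) = 4 - M**2
S(C) = -1 (S(C) = 3*(-1/3) = -1)
Q = 104 (Q = 8 - (4 - 1*10**2) = 8 - (4 - 1*100) = 8 - (4 - 100) = 8 - 1*(-96) = 8 + 96 = 104)
a(w) = -266 (a(w) = 104 - 370 = -266)
a(-12*p(-4))/455757 = -266/455757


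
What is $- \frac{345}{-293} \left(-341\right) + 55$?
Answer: $- \frac{101530}{293} \approx -346.52$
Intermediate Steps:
$- \frac{345}{-293} \left(-341\right) + 55 = \left(-345\right) \left(- \frac{1}{293}\right) \left(-341\right) + 55 = \frac{345}{293} \left(-341\right) + 55 = - \frac{117645}{293} + 55 = - \frac{101530}{293}$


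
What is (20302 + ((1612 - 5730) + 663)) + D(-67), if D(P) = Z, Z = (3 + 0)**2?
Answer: 16856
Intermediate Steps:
Z = 9 (Z = 3**2 = 9)
D(P) = 9
(20302 + ((1612 - 5730) + 663)) + D(-67) = (20302 + ((1612 - 5730) + 663)) + 9 = (20302 + (-4118 + 663)) + 9 = (20302 - 3455) + 9 = 16847 + 9 = 16856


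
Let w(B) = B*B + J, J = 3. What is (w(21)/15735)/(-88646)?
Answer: -74/232474135 ≈ -3.1831e-7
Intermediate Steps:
w(B) = 3 + B² (w(B) = B*B + 3 = B² + 3 = 3 + B²)
(w(21)/15735)/(-88646) = ((3 + 21²)/15735)/(-88646) = ((3 + 441)*(1/15735))*(-1/88646) = (444*(1/15735))*(-1/88646) = (148/5245)*(-1/88646) = -74/232474135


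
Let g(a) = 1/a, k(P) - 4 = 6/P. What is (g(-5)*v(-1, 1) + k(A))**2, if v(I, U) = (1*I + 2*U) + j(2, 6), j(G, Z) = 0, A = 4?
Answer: 2809/100 ≈ 28.090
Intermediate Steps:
k(P) = 4 + 6/P
v(I, U) = I + 2*U (v(I, U) = (1*I + 2*U) + 0 = (I + 2*U) + 0 = I + 2*U)
(g(-5)*v(-1, 1) + k(A))**2 = ((-1 + 2*1)/(-5) + (4 + 6/4))**2 = (-(-1 + 2)/5 + (4 + 6*(1/4)))**2 = (-1/5*1 + (4 + 3/2))**2 = (-1/5 + 11/2)**2 = (53/10)**2 = 2809/100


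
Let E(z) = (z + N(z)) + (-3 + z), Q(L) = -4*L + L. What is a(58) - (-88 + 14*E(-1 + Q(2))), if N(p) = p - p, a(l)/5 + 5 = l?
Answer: 591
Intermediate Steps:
a(l) = -25 + 5*l
Q(L) = -3*L
N(p) = 0
E(z) = -3 + 2*z (E(z) = (z + 0) + (-3 + z) = z + (-3 + z) = -3 + 2*z)
a(58) - (-88 + 14*E(-1 + Q(2))) = (-25 + 5*58) - (-88 + 14*(-3 + 2*(-1 - 3*2))) = (-25 + 290) - (-88 + 14*(-3 + 2*(-1 - 6))) = 265 - (-88 + 14*(-3 + 2*(-7))) = 265 - (-88 + 14*(-3 - 14)) = 265 - (-88 + 14*(-17)) = 265 - (-88 - 238) = 265 - 1*(-326) = 265 + 326 = 591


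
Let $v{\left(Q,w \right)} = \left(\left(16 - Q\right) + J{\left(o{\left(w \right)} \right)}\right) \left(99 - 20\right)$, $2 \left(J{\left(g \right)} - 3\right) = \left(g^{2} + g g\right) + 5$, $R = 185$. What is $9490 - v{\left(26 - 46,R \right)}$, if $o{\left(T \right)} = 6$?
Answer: $\frac{6735}{2} \approx 3367.5$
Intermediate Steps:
$J{\left(g \right)} = \frac{11}{2} + g^{2}$ ($J{\left(g \right)} = 3 + \frac{\left(g^{2} + g g\right) + 5}{2} = 3 + \frac{\left(g^{2} + g^{2}\right) + 5}{2} = 3 + \frac{2 g^{2} + 5}{2} = 3 + \frac{5 + 2 g^{2}}{2} = 3 + \left(\frac{5}{2} + g^{2}\right) = \frac{11}{2} + g^{2}$)
$v{\left(Q,w \right)} = \frac{9085}{2} - 79 Q$ ($v{\left(Q,w \right)} = \left(\left(16 - Q\right) + \left(\frac{11}{2} + 6^{2}\right)\right) \left(99 - 20\right) = \left(\left(16 - Q\right) + \left(\frac{11}{2} + 36\right)\right) 79 = \left(\left(16 - Q\right) + \frac{83}{2}\right) 79 = \left(\frac{115}{2} - Q\right) 79 = \frac{9085}{2} - 79 Q$)
$9490 - v{\left(26 - 46,R \right)} = 9490 - \left(\frac{9085}{2} - 79 \left(26 - 46\right)\right) = 9490 - \left(\frac{9085}{2} - -1580\right) = 9490 - \left(\frac{9085}{2} + 1580\right) = 9490 - \frac{12245}{2} = \frac{6735}{2}$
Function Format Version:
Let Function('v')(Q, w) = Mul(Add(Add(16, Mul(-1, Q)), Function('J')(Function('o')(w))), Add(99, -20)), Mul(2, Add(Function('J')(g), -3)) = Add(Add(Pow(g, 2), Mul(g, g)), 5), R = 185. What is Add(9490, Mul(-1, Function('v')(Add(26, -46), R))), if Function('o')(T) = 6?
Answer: Rational(6735, 2) ≈ 3367.5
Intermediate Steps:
Function('J')(g) = Add(Rational(11, 2), Pow(g, 2)) (Function('J')(g) = Add(3, Mul(Rational(1, 2), Add(Add(Pow(g, 2), Mul(g, g)), 5))) = Add(3, Mul(Rational(1, 2), Add(Add(Pow(g, 2), Pow(g, 2)), 5))) = Add(3, Mul(Rational(1, 2), Add(Mul(2, Pow(g, 2)), 5))) = Add(3, Mul(Rational(1, 2), Add(5, Mul(2, Pow(g, 2))))) = Add(3, Add(Rational(5, 2), Pow(g, 2))) = Add(Rational(11, 2), Pow(g, 2)))
Function('v')(Q, w) = Add(Rational(9085, 2), Mul(-79, Q)) (Function('v')(Q, w) = Mul(Add(Add(16, Mul(-1, Q)), Add(Rational(11, 2), Pow(6, 2))), Add(99, -20)) = Mul(Add(Add(16, Mul(-1, Q)), Add(Rational(11, 2), 36)), 79) = Mul(Add(Add(16, Mul(-1, Q)), Rational(83, 2)), 79) = Mul(Add(Rational(115, 2), Mul(-1, Q)), 79) = Add(Rational(9085, 2), Mul(-79, Q)))
Add(9490, Mul(-1, Function('v')(Add(26, -46), R))) = Add(9490, Mul(-1, Add(Rational(9085, 2), Mul(-79, Add(26, -46))))) = Add(9490, Mul(-1, Add(Rational(9085, 2), Mul(-79, -20)))) = Add(9490, Mul(-1, Add(Rational(9085, 2), 1580))) = Add(9490, Mul(-1, Rational(12245, 2))) = Add(9490, Rational(-12245, 2)) = Rational(6735, 2)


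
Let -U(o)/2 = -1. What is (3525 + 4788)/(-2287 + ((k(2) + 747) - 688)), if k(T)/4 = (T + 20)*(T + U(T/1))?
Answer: -8313/1876 ≈ -4.4312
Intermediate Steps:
U(o) = 2 (U(o) = -2*(-1) = 2)
k(T) = 4*(2 + T)*(20 + T) (k(T) = 4*((T + 20)*(T + 2)) = 4*((20 + T)*(2 + T)) = 4*((2 + T)*(20 + T)) = 4*(2 + T)*(20 + T))
(3525 + 4788)/(-2287 + ((k(2) + 747) - 688)) = (3525 + 4788)/(-2287 + (((160 + 4*2² + 88*2) + 747) - 688)) = 8313/(-2287 + (((160 + 4*4 + 176) + 747) - 688)) = 8313/(-2287 + (((160 + 16 + 176) + 747) - 688)) = 8313/(-2287 + ((352 + 747) - 688)) = 8313/(-2287 + (1099 - 688)) = 8313/(-2287 + 411) = 8313/(-1876) = 8313*(-1/1876) = -8313/1876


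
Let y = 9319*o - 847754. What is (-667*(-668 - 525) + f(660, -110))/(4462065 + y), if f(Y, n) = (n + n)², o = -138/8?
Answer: 3376524/13814233 ≈ 0.24442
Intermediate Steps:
o = -69/4 (o = -138*⅛ = -69/4 ≈ -17.250)
f(Y, n) = 4*n² (f(Y, n) = (2*n)² = 4*n²)
y = -4034027/4 (y = 9319*(-69/4) - 847754 = -643011/4 - 847754 = -4034027/4 ≈ -1.0085e+6)
(-667*(-668 - 525) + f(660, -110))/(4462065 + y) = (-667*(-668 - 525) + 4*(-110)²)/(4462065 - 4034027/4) = (-667*(-1193) + 4*12100)/(13814233/4) = (795731 + 48400)*(4/13814233) = 844131*(4/13814233) = 3376524/13814233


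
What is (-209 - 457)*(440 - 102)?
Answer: -225108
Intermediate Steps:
(-209 - 457)*(440 - 102) = -666*338 = -225108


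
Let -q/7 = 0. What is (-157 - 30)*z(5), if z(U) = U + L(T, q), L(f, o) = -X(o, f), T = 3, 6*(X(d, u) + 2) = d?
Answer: -1309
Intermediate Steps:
q = 0 (q = -7*0 = 0)
X(d, u) = -2 + d/6
L(f, o) = 2 - o/6 (L(f, o) = -(-2 + o/6) = 2 - o/6)
z(U) = 2 + U (z(U) = U + (2 - ⅙*0) = U + (2 + 0) = U + 2 = 2 + U)
(-157 - 30)*z(5) = (-157 - 30)*(2 + 5) = -187*7 = -1309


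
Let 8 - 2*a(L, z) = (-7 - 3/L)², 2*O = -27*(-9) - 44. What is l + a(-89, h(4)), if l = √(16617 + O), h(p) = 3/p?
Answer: -160516/7921 + √66866/2 ≈ 109.03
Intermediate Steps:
O = 199/2 (O = (-27*(-9) - 44)/2 = (243 - 44)/2 = (½)*199 = 199/2 ≈ 99.500)
a(L, z) = 4 - (-7 - 3/L)²/2
l = √66866/2 (l = √(16617 + 199/2) = √(33433/2) = √66866/2 ≈ 129.29)
l + a(-89, h(4)) = √66866/2 + (4 - ½*(3 + 7*(-89))²/(-89)²) = √66866/2 + (4 - ½*1/7921*(3 - 623)²) = √66866/2 + (4 - ½*1/7921*(-620)²) = √66866/2 + (4 - ½*1/7921*384400) = √66866/2 + (4 - 192200/7921) = √66866/2 - 160516/7921 = -160516/7921 + √66866/2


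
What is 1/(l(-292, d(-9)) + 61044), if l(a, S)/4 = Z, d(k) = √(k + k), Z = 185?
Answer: 1/61784 ≈ 1.6185e-5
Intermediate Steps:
d(k) = √2*√k (d(k) = √(2*k) = √2*√k)
l(a, S) = 740 (l(a, S) = 4*185 = 740)
1/(l(-292, d(-9)) + 61044) = 1/(740 + 61044) = 1/61784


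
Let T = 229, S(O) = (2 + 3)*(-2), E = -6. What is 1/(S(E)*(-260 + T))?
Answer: 1/310 ≈ 0.0032258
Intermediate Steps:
S(O) = -10 (S(O) = 5*(-2) = -10)
1/(S(E)*(-260 + T)) = 1/(-10*(-260 + 229)) = 1/(-10*(-31)) = 1/310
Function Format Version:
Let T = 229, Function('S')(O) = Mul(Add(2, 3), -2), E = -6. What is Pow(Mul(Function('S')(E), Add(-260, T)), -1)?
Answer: Rational(1, 310) ≈ 0.0032258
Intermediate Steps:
Function('S')(O) = -10 (Function('S')(O) = Mul(5, -2) = -10)
Pow(Mul(Function('S')(E), Add(-260, T)), -1) = Pow(Mul(-10, Add(-260, 229)), -1) = Pow(Mul(-10, -31), -1) = Pow(310, -1) = Rational(1, 310)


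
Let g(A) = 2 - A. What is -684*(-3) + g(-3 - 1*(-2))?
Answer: 2055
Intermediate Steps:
-684*(-3) + g(-3 - 1*(-2)) = -684*(-3) + (2 - (-3 - 1*(-2))) = 2052 + (2 - (-3 + 2)) = 2052 + (2 - 1*(-1)) = 2052 + (2 + 1) = 2052 + 3 = 2055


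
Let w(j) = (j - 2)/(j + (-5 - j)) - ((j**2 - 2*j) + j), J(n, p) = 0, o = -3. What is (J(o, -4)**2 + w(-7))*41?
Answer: -11111/5 ≈ -2222.2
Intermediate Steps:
w(j) = 2/5 - j**2 + 4*j/5 (w(j) = (-2 + j)/(-5) - (j**2 - j) = (-2 + j)*(-1/5) + (j - j**2) = (2/5 - j/5) + (j - j**2) = 2/5 - j**2 + 4*j/5)
(J(o, -4)**2 + w(-7))*41 = (0**2 + (2/5 - 1*(-7)**2 + (4/5)*(-7)))*41 = (0 + (2/5 - 1*49 - 28/5))*41 = (0 + (2/5 - 49 - 28/5))*41 = (0 - 271/5)*41 = -271/5*41 = -11111/5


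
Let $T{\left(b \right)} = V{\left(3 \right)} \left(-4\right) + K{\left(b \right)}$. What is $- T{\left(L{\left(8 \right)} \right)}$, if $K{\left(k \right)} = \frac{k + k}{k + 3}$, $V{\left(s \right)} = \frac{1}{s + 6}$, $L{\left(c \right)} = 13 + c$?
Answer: $- \frac{47}{36} \approx -1.3056$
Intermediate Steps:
$V{\left(s \right)} = \frac{1}{6 + s}$
$K{\left(k \right)} = \frac{2 k}{3 + k}$
$T{\left(b \right)} = - \frac{4}{9} + \frac{2 b}{3 + b}$ ($T{\left(b \right)} = \frac{1}{6 + 3} \left(-4\right) + \frac{2 b}{3 + b} = \frac{1}{9} \left(-4\right) + \frac{2 b}{3 + b} = - \frac{4}{9} + \frac{2 b}{3 + b}$)
$- T{\left(L{\left(8 \right)} \right)} = - \frac{2 \left(-6 + 7 \left(13 + 8\right)\right)}{9 \left(3 + \left(13 + 8\right)\right)} = - \frac{2 \left(-6 + 7 \cdot 21\right)}{9 \left(3 + 21\right)} = - \frac{2 \left(-6 + 147\right)}{9 \cdot 24} = - \frac{2 \cdot 141}{9 \cdot 24} = \left(-1\right) \frac{47}{36} = - \frac{47}{36}$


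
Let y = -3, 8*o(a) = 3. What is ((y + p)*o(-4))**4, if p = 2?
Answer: 81/4096 ≈ 0.019775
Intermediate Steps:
o(a) = 3/8 (o(a) = (1/8)*3 = 3/8)
((y + p)*o(-4))**4 = ((-3 + 2)*(3/8))**4 = (-1*3/8)**4 = (-3/8)**4 = 81/4096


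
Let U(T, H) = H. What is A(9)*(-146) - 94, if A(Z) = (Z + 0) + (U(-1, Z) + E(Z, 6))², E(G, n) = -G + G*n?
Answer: -427144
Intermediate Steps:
A(Z) = Z + 36*Z² (A(Z) = (Z + 0) + (Z + Z*(-1 + 6))² = Z + (Z + Z*5)² = Z + (Z + 5*Z)² = Z + (6*Z)² = Z + 36*Z²)
A(9)*(-146) - 94 = (9*(1 + 36*9))*(-146) - 94 = (9*(1 + 324))*(-146) - 94 = (9*325)*(-146) - 94 = 2925*(-146) - 94 = -427050 - 94 = -427144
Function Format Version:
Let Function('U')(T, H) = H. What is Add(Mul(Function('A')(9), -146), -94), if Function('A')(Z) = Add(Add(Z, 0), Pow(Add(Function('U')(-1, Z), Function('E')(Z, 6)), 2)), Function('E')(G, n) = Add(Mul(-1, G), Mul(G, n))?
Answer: -427144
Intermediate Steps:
Function('A')(Z) = Add(Z, Mul(36, Pow(Z, 2))) (Function('A')(Z) = Add(Add(Z, 0), Pow(Add(Z, Mul(Z, Add(-1, 6))), 2)) = Add(Z, Pow(Add(Z, Mul(Z, 5)), 2)) = Add(Z, Pow(Add(Z, Mul(5, Z)), 2)) = Add(Z, Pow(Mul(6, Z), 2)) = Add(Z, Mul(36, Pow(Z, 2))))
Add(Mul(Function('A')(9), -146), -94) = Add(Mul(Mul(9, Add(1, Mul(36, 9))), -146), -94) = Add(Mul(Mul(9, Add(1, 324)), -146), -94) = Add(Mul(Mul(9, 325), -146), -94) = Add(Mul(2925, -146), -94) = Add(-427050, -94) = -427144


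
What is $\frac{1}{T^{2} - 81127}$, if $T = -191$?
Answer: $- \frac{1}{44646} \approx -2.2398 \cdot 10^{-5}$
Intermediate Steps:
$\frac{1}{T^{2} - 81127} = \frac{1}{\left(-191\right)^{2} - 81127} = \frac{1}{36481 - 81127} = \frac{1}{-44646} = - \frac{1}{44646}$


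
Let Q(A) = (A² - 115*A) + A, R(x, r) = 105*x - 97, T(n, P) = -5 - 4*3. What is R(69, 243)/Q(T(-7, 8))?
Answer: 7148/2227 ≈ 3.2097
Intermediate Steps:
T(n, P) = -17 (T(n, P) = -5 - 12 = -17)
R(x, r) = -97 + 105*x
Q(A) = A² - 114*A
R(69, 243)/Q(T(-7, 8)) = (-97 + 105*69)/((-17*(-114 - 17))) = (-97 + 7245)/((-17*(-131))) = 7148/2227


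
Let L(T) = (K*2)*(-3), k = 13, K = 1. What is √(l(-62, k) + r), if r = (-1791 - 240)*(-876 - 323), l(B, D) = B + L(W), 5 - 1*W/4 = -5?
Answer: √2435101 ≈ 1560.5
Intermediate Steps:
W = 40 (W = 20 - 4*(-5) = 20 + 20 = 40)
L(T) = -6 (L(T) = (1*2)*(-3) = 2*(-3) = -6)
l(B, D) = -6 + B (l(B, D) = B - 6 = -6 + B)
r = 2435169 (r = -2031*(-1199) = 2435169)
√(l(-62, k) + r) = √((-6 - 62) + 2435169) = √(-68 + 2435169) = √2435101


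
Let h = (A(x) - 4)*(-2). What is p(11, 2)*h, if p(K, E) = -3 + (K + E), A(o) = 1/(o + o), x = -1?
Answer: 90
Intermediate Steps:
A(o) = 1/(2*o)
p(K, E) = -3 + E + K (p(K, E) = -3 + (E + K) = -3 + E + K)
h = 9 (h = ((1/2)/(-1) - 4)*(-2) = ((1/2)*(-1) - 4)*(-2) = (-1/2 - 4)*(-2) = -9/2*(-2) = 9)
p(11, 2)*h = (-3 + 2 + 11)*9 = 10*9 = 90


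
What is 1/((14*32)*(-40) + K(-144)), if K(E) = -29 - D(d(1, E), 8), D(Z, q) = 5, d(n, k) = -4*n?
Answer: -1/17954 ≈ -5.5698e-5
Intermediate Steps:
K(E) = -34 (K(E) = -29 - 1*5 = -29 - 5 = -34)
1/((14*32)*(-40) + K(-144)) = 1/((14*32)*(-40) - 34) = 1/(448*(-40) - 34) = 1/(-17920 - 34) = 1/(-17954) = -1/17954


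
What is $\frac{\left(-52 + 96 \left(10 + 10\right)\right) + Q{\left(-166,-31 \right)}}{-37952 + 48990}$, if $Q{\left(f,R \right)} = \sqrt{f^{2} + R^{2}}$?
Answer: $\frac{934}{5519} + \frac{\sqrt{28517}}{11038} \approx 0.18453$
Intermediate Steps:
$Q{\left(f,R \right)} = \sqrt{R^{2} + f^{2}}$
$\frac{\left(-52 + 96 \left(10 + 10\right)\right) + Q{\left(-166,-31 \right)}}{-37952 + 48990} = \frac{\left(-52 + 96 \left(10 + 10\right)\right) + \sqrt{\left(-31\right)^{2} + \left(-166\right)^{2}}}{-37952 + 48990} = \frac{\left(-52 + 96 \cdot 20\right) + \sqrt{961 + 27556}}{11038} = \left(\left(-52 + 1920\right) + \sqrt{28517}\right) \frac{1}{11038} = \left(1868 + \sqrt{28517}\right) \frac{1}{11038} = \frac{934}{5519} + \frac{\sqrt{28517}}{11038}$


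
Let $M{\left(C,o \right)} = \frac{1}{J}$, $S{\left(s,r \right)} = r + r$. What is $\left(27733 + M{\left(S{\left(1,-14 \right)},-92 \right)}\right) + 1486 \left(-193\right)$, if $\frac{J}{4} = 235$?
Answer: $- \frac{243521099}{940} \approx -2.5907 \cdot 10^{5}$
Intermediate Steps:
$J = 940$ ($J = 4 \cdot 235 = 940$)
$S{\left(s,r \right)} = 2 r$
$M{\left(C,o \right)} = \frac{1}{940}$
$\left(27733 + M{\left(S{\left(1,-14 \right)},-92 \right)}\right) + 1486 \left(-193\right) = \left(27733 + \frac{1}{940}\right) + 1486 \left(-193\right) = \frac{26069021}{940} - 286798 = - \frac{243521099}{940}$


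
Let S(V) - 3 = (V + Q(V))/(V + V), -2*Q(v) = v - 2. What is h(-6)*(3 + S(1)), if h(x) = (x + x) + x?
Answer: -243/2 ≈ -121.50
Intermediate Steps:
Q(v) = 1 - v/2 (Q(v) = -(v - 2)/2 = -(-2 + v)/2 = 1 - v/2)
h(x) = 3*x (h(x) = 2*x + x = 3*x)
S(V) = 3 + (1 + V/2)/(2*V) (S(V) = 3 + (V + (1 - V/2))/(V + V) = 3 + (1 + V/2)/((2*V)) = 3 + (1 + V/2)*(1/(2*V)) = 3 + (1 + V/2)/(2*V))
h(-6)*(3 + S(1)) = (3*(-6))*(3 + (¼)*(2 + 13*1)/1) = -18*(3 + (¼)*1*(2 + 13)) = -18*(3 + (¼)*1*15) = -18*(3 + 15/4) = -18*27/4 = -243/2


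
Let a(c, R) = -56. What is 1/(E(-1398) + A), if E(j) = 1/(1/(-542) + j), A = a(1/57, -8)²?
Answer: 757717/2376199970 ≈ 0.00031888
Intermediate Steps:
A = 3136 (A = (-56)² = 3136)
E(j) = 1/(-1/542 + j)
1/(E(-1398) + A) = 1/(542/(-1 + 542*(-1398)) + 3136) = 1/(542/(-1 - 757716) + 3136) = 1/(542/(-757717) + 3136) = 1/(542*(-1/757717) + 3136) = 1/(-542/757717 + 3136) = 1/(2376199970/757717) = 757717/2376199970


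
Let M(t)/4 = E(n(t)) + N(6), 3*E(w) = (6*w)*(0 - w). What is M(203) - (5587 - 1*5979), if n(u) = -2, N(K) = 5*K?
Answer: 480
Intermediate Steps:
E(w) = -2*w**2 (E(w) = ((6*w)*(0 - w))/3 = ((6*w)*(-w))/3 = (-6*w**2)/3 = -2*w**2)
M(t) = 88 (M(t) = 4*(-2*(-2)**2 + 5*6) = 4*(-2*4 + 30) = 4*(-8 + 30) = 4*22 = 88)
M(203) - (5587 - 1*5979) = 88 - (5587 - 1*5979) = 88 - (5587 - 5979) = 88 - 1*(-392) = 88 + 392 = 480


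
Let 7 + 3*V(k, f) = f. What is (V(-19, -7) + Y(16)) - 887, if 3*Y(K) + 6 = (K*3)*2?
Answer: -2585/3 ≈ -861.67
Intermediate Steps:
Y(K) = -2 + 2*K (Y(K) = -2 + ((K*3)*2)/3 = -2 + ((3*K)*2)/3 = -2 + (6*K)/3 = -2 + 2*K)
V(k, f) = -7/3 + f/3
(V(-19, -7) + Y(16)) - 887 = ((-7/3 + (1/3)*(-7)) + (-2 + 2*16)) - 887 = ((-7/3 - 7/3) + (-2 + 32)) - 887 = (-14/3 + 30) - 887 = 76/3 - 887 = -2585/3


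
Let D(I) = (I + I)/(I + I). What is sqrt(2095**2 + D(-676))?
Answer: sqrt(4389026) ≈ 2095.0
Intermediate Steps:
D(I) = 1 (D(I) = (2*I)/((2*I)) = (2*I)*(1/(2*I)) = 1)
sqrt(2095**2 + D(-676)) = sqrt(2095**2 + 1) = sqrt(4389025 + 1) = sqrt(4389026)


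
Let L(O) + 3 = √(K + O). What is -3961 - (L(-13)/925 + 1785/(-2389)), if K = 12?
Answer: -8751458533/2209825 - I/925 ≈ -3960.3 - 0.0010811*I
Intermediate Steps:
L(O) = -3 + √(12 + O)
-3961 - (L(-13)/925 + 1785/(-2389)) = -3961 - ((-3 + √(12 - 13))/925 + 1785/(-2389)) = -3961 - ((-3 + √(-1))*(1/925) + 1785*(-1/2389)) = -3961 - ((-3 + I)*(1/925) - 1785/2389) = -3961 - ((-3/925 + I/925) - 1785/2389) = -3961 - (-1658292/2209825 + I/925) = -3961 + (1658292/2209825 - I/925) = -8751458533/2209825 - I/925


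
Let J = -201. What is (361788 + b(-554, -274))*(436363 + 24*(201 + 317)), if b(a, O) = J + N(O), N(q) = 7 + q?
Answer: 162158609400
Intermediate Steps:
b(a, O) = -194 + O (b(a, O) = -201 + (7 + O) = -194 + O)
(361788 + b(-554, -274))*(436363 + 24*(201 + 317)) = (361788 + (-194 - 274))*(436363 + 24*(201 + 317)) = (361788 - 468)*(436363 + 24*518) = 361320*(436363 + 12432) = 361320*448795 = 162158609400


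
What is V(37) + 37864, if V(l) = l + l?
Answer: 37938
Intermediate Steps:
V(l) = 2*l
V(37) + 37864 = 2*37 + 37864 = 74 + 37864 = 37938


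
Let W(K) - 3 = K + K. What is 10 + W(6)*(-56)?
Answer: -830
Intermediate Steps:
W(K) = 3 + 2*K (W(K) = 3 + (K + K) = 3 + 2*K)
10 + W(6)*(-56) = 10 + (3 + 2*6)*(-56) = 10 + (3 + 12)*(-56) = 10 + 15*(-56) = 10 - 840 = -830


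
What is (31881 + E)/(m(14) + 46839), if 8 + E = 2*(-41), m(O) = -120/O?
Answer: 74179/109271 ≈ 0.67885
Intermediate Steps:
E = -90 (E = -8 + 2*(-41) = -8 - 82 = -90)
(31881 + E)/(m(14) + 46839) = (31881 - 90)/(-120/14 + 46839) = 31791/(-120*1/14 + 46839) = 31791/(-60/7 + 46839) = 31791/(327813/7) = 31791*(7/327813) = 74179/109271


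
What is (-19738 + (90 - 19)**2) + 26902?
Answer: 12205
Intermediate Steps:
(-19738 + (90 - 19)**2) + 26902 = (-19738 + 71**2) + 26902 = (-19738 + 5041) + 26902 = -14697 + 26902 = 12205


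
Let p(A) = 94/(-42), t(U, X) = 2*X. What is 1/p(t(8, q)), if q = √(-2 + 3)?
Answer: -21/47 ≈ -0.44681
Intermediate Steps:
q = 1 (q = √1 = 1)
p(A) = -47/21 (p(A) = 94*(-1/42) = -47/21)
1/p(t(8, q)) = 1/(-47/21) = -21/47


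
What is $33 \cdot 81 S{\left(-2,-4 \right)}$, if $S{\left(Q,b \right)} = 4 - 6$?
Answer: $-5346$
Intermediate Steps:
$S{\left(Q,b \right)} = -2$ ($S{\left(Q,b \right)} = 4 - 6 = -2$)
$33 \cdot 81 S{\left(-2,-4 \right)} = 33 \cdot 81 \left(-2\right) = 2673 \left(-2\right) = -5346$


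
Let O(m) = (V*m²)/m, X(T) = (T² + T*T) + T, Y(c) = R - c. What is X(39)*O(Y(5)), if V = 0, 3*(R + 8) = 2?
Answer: 0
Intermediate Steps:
R = -22/3 (R = -8 + (⅓)*2 = -8 + ⅔ = -22/3 ≈ -7.3333)
Y(c) = -22/3 - c
X(T) = T + 2*T² (X(T) = (T² + T²) + T = 2*T² + T = T + 2*T²)
O(m) = 0 (O(m) = (0*m²)/m = 0/m = 0)
X(39)*O(Y(5)) = (39*(1 + 2*39))*0 = (39*(1 + 78))*0 = (39*79)*0 = 3081*0 = 0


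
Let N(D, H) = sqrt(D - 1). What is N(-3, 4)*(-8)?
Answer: -16*I ≈ -16.0*I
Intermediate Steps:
N(D, H) = sqrt(-1 + D)
N(-3, 4)*(-8) = sqrt(-1 - 3)*(-8) = sqrt(-4)*(-8) = (2*I)*(-8) = -16*I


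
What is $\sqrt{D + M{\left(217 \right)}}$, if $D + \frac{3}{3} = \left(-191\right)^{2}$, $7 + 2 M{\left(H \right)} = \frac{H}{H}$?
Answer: $3 \sqrt{4053} \approx 190.99$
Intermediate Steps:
$M{\left(H \right)} = -3$ ($M{\left(H \right)} = - \frac{7}{2} + \frac{H \frac{1}{H}}{2} = - \frac{7}{2} + \frac{1}{2} \cdot 1 = - \frac{7}{2} + \frac{1}{2} = -3$)
$D = 36480$ ($D = -1 + \left(-191\right)^{2} = -1 + 36481 = 36480$)
$\sqrt{D + M{\left(217 \right)}} = \sqrt{36480 - 3} = \sqrt{36477} = 3 \sqrt{4053}$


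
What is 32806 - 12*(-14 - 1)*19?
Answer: 36226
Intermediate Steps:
32806 - 12*(-14 - 1)*19 = 32806 - 12*(-15)*19 = 32806 - (-180)*19 = 32806 - 1*(-3420) = 32806 + 3420 = 36226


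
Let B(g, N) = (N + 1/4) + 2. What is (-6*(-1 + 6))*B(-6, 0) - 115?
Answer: -365/2 ≈ -182.50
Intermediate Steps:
B(g, N) = 9/4 + N (B(g, N) = (N + ¼) + 2 = (¼ + N) + 2 = 9/4 + N)
(-6*(-1 + 6))*B(-6, 0) - 115 = (-6*(-1 + 6))*(9/4 + 0) - 115 = -6*5*(9/4) - 115 = -30*9/4 - 115 = -135/2 - 115 = -365/2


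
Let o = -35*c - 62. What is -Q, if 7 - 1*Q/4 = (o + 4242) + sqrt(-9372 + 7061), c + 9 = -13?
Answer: 19772 + 4*I*sqrt(2311) ≈ 19772.0 + 192.29*I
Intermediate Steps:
c = -22 (c = -9 - 13 = -22)
o = 708 (o = -35*(-22) - 62 = 770 - 62 = 708)
Q = -19772 - 4*I*sqrt(2311) (Q = 28 - 4*((708 + 4242) + sqrt(-9372 + 7061)) = 28 - 4*(4950 + sqrt(-2311)) = 28 - 4*(4950 + I*sqrt(2311)) = 28 + (-19800 - 4*I*sqrt(2311)) = -19772 - 4*I*sqrt(2311) ≈ -19772.0 - 192.29*I)
-Q = -(-19772 - 4*I*sqrt(2311)) = 19772 + 4*I*sqrt(2311)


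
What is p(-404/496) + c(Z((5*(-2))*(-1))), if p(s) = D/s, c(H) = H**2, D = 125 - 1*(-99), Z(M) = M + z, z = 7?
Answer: 1413/101 ≈ 13.990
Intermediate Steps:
Z(M) = 7 + M (Z(M) = M + 7 = 7 + M)
D = 224 (D = 125 + 99 = 224)
p(s) = 224/s
p(-404/496) + c(Z((5*(-2))*(-1))) = 224/((-404/496)) + (7 + (5*(-2))*(-1))**2 = 224/((-404*1/496)) + (7 - 10*(-1))**2 = 224/(-101/124) + (7 + 10)**2 = 224*(-124/101) + 17**2 = -27776/101 + 289 = 1413/101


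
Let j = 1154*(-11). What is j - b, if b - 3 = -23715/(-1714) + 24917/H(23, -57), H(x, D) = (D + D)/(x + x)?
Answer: -259545287/97698 ≈ -2656.6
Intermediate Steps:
j = -12694
H(x, D) = D/x (H(x, D) = (2*D)/((2*x)) = (2*D)*(1/(2*x)) = D/x)
b = -980633125/97698 (b = 3 + (-23715/(-1714) + 24917/((-57/23))) = 3 + (-23715*(-1/1714) + 24917/((-57*1/23))) = 3 + (23715/1714 + 24917/(-57/23)) = 3 + (23715/1714 + 24917*(-23/57)) = 3 + (23715/1714 - 573091/57) = 3 - 980926219/97698 = -980633125/97698 ≈ -10037.)
j - b = -12694 - 1*(-980633125/97698) = -12694 + 980633125/97698 = -259545287/97698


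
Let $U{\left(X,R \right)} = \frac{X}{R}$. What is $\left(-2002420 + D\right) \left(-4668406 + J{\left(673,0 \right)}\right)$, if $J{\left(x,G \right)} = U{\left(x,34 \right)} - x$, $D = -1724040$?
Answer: $\frac{295784060261990}{17} \approx 1.7399 \cdot 10^{13}$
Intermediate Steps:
$J{\left(x,G \right)} = - \frac{33 x}{34}$ ($J{\left(x,G \right)} = \frac{x}{34} - x = - \frac{33 x}{34}$)
$\left(-2002420 + D\right) \left(-4668406 + J{\left(673,0 \right)}\right) = \left(-2002420 - 1724040\right) \left(-4668406 - \frac{22209}{34}\right) = - 3726460 \left(-4668406 - \frac{22209}{34}\right) = \left(-3726460\right) \left(- \frac{158748013}{34}\right) = \frac{295784060261990}{17}$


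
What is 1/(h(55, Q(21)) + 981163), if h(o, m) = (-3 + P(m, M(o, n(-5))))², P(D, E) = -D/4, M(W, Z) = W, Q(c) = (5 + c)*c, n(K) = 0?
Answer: 4/4002493 ≈ 9.9938e-7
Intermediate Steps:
Q(c) = c*(5 + c)
P(D, E) = -D/4 (P(D, E) = -D*(¼) = -D/4)
h(o, m) = (-3 - m/4)²
1/(h(55, Q(21)) + 981163) = 1/((12 + 21*(5 + 21))²/16 + 981163) = 1/((12 + 21*26)²/16 + 981163) = 1/((12 + 546)²/16 + 981163) = 1/((1/16)*558² + 981163) = 1/((1/16)*311364 + 981163) = 1/(77841/4 + 981163) = 1/(4002493/4) = 4/4002493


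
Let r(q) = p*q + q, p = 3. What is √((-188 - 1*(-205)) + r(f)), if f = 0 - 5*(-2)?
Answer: √57 ≈ 7.5498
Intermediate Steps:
f = 10 (f = 0 + 10 = 10)
r(q) = 4*q (r(q) = 3*q + q = 4*q)
√((-188 - 1*(-205)) + r(f)) = √((-188 - 1*(-205)) + 4*10) = √((-188 + 205) + 40) = √(17 + 40) = √57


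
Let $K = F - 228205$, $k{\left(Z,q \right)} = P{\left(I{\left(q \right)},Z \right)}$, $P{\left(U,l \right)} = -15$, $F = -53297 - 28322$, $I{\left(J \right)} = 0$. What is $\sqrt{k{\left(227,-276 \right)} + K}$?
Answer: $i \sqrt{309839} \approx 556.63 i$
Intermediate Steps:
$F = -81619$ ($F = -53297 - 28322 = -81619$)
$k{\left(Z,q \right)} = -15$
$K = -309824$ ($K = -81619 - 228205 = -309824$)
$\sqrt{k{\left(227,-276 \right)} + K} = \sqrt{-15 - 309824} = \sqrt{-309839} = i \sqrt{309839}$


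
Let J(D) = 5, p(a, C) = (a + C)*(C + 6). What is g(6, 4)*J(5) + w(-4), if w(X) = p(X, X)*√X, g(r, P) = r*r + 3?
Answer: 195 - 32*I ≈ 195.0 - 32.0*I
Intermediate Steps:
p(a, C) = (6 + C)*(C + a) (p(a, C) = (C + a)*(6 + C) = (6 + C)*(C + a))
g(r, P) = 3 + r² (g(r, P) = r² + 3 = 3 + r²)
w(X) = √X*(2*X² + 12*X) (w(X) = (X² + 6*X + 6*X + X*X)*√X = (X² + 6*X + 6*X + X²)*√X = (2*X² + 12*X)*√X = √X*(2*X² + 12*X))
g(6, 4)*J(5) + w(-4) = (3 + 6²)*5 + 2*(-4)^(3/2)*(6 - 4) = (3 + 36)*5 + 2*(-8*I)*2 = 39*5 - 32*I = 195 - 32*I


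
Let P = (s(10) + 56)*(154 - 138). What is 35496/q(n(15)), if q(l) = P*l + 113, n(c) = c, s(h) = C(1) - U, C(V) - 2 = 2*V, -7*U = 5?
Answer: 248472/102791 ≈ 2.4173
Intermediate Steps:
U = -5/7 (U = -⅐*5 = -5/7 ≈ -0.71429)
C(V) = 2 + 2*V
s(h) = 33/7 (s(h) = (2 + 2*1) - 1*(-5/7) = (2 + 2) + 5/7 = 4 + 5/7 = 33/7)
P = 6800/7 (P = (33/7 + 56)*(154 - 138) = (425/7)*16 = 6800/7 ≈ 971.43)
q(l) = 113 + 6800*l/7 (q(l) = 6800*l/7 + 113 = 113 + 6800*l/7)
35496/q(n(15)) = 35496/(113 + (6800/7)*15) = 35496/(113 + 102000/7) = 35496/(102791/7) = 35496*(7/102791) = 248472/102791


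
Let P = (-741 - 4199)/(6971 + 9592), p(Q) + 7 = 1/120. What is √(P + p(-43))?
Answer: I*√799946357970/331260 ≈ 2.7*I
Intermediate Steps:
p(Q) = -839/120 (p(Q) = -7 + 1/120 = -839/120)
P = -4940/16563 ≈ -0.29825
√(P + p(-43)) = √(-4940/16563 - 839/120) = √(-4829719/662520) = I*√799946357970/331260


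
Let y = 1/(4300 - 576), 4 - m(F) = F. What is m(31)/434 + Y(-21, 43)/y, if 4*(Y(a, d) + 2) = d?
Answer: 14141863/434 ≈ 32585.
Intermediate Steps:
m(F) = 4 - F
Y(a, d) = -2 + d/4
y = 1/3724 ≈ 0.00026853
m(31)/434 + Y(-21, 43)/y = (4 - 1*31)/434 + (-2 + (1/4)*43)/(1/3724) = (4 - 31)*(1/434) + (-2 + 43/4)*3724 = -27*1/434 + (35/4)*3724 = -27/434 + 32585 = 14141863/434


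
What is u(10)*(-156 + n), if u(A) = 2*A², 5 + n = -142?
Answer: -60600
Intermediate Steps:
n = -147 (n = -5 - 142 = -147)
u(10)*(-156 + n) = (2*10²)*(-156 - 147) = (2*100)*(-303) = 200*(-303) = -60600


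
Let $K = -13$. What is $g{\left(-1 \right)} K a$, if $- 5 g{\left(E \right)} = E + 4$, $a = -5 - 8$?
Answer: $- \frac{507}{5} \approx -101.4$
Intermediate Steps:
$a = -13$
$g{\left(E \right)} = - \frac{4}{5} - \frac{E}{5}$ ($g{\left(E \right)} = - \frac{E + 4}{5} = - \frac{4 + E}{5} = - \frac{4}{5} - \frac{E}{5}$)
$g{\left(-1 \right)} K a = \left(- \frac{4}{5} - - \frac{1}{5}\right) \left(-13\right) \left(-13\right) = \left(- \frac{4}{5} + \frac{1}{5}\right) \left(-13\right) \left(-13\right) = \left(- \frac{3}{5}\right) \left(-13\right) \left(-13\right) = \frac{39}{5} \left(-13\right) = - \frac{507}{5}$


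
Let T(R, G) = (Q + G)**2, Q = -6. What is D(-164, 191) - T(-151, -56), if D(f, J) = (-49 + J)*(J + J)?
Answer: 50400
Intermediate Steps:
D(f, J) = 2*J*(-49 + J) (D(f, J) = (-49 + J)*(2*J) = 2*J*(-49 + J))
T(R, G) = (-6 + G)**2
D(-164, 191) - T(-151, -56) = 2*191*(-49 + 191) - (-6 - 56)**2 = 2*191*142 - 1*(-62)**2 = 54244 - 1*3844 = 54244 - 3844 = 50400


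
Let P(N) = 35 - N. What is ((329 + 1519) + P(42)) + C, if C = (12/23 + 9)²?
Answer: 1021850/529 ≈ 1931.7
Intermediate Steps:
C = 47961/529 (C = (12*(1/23) + 9)² = (12/23 + 9)² = (219/23)² = 47961/529 ≈ 90.664)
((329 + 1519) + P(42)) + C = ((329 + 1519) + (35 - 1*42)) + 47961/529 = (1848 + (35 - 42)) + 47961/529 = (1848 - 7) + 47961/529 = 1841 + 47961/529 = 1021850/529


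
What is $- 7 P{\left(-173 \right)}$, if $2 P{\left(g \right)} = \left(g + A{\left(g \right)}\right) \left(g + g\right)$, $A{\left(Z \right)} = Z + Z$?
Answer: $-628509$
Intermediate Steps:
$A{\left(Z \right)} = 2 Z$
$P{\left(g \right)} = 3 g^{2}$ ($P{\left(g \right)} = \frac{\left(g + 2 g\right) \left(g + g\right)}{2} = \frac{3 g 2 g}{2} = \frac{6 g^{2}}{2} = 3 g^{2}$)
$- 7 P{\left(-173 \right)} = - 7 \cdot 3 \left(-173\right)^{2} = - 7 \cdot 3 \cdot 29929 = \left(-7\right) 89787 = -628509$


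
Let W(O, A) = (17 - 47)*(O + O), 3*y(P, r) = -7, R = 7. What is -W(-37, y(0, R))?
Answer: -2220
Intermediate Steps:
y(P, r) = -7/3 (y(P, r) = (⅓)*(-7) = -7/3)
W(O, A) = -60*O
-W(-37, y(0, R)) = -(-60)*(-37) = -1*2220 = -2220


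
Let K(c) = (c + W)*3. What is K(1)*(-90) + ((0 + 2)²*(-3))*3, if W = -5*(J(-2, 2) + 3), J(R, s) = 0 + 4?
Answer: 9144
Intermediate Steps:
J(R, s) = 4
W = -35 (W = -5*(4 + 3) = -5*7 = -35)
K(c) = -105 + 3*c (K(c) = (c - 35)*3 = (-35 + c)*3 = -105 + 3*c)
K(1)*(-90) + ((0 + 2)²*(-3))*3 = (-105 + 3*1)*(-90) + ((0 + 2)²*(-3))*3 = (-105 + 3)*(-90) + (2²*(-3))*3 = -102*(-90) + (4*(-3))*3 = 9180 - 12*3 = 9180 - 36 = 9144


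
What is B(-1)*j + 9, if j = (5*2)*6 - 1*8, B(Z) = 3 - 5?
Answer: -95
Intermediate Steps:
B(Z) = -2
j = 52 (j = 10*6 - 8 = 60 - 8 = 52)
B(-1)*j + 9 = -2*52 + 9 = -104 + 9 = -95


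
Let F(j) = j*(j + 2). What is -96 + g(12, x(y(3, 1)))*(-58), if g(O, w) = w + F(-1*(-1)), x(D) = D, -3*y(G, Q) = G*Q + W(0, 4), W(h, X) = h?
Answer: -212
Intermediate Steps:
F(j) = j*(2 + j)
y(G, Q) = -G*Q/3 (y(G, Q) = -(G*Q + 0)/3 = -G*Q/3)
g(O, w) = 3 + w (g(O, w) = w + (-1*(-1))*(2 - 1*(-1)) = w + 1*(2 + 1) = w + 1*3 = w + 3 = 3 + w)
-96 + g(12, x(y(3, 1)))*(-58) = -96 + (3 - 1/3*3*1)*(-58) = -96 + (3 - 1)*(-58) = -96 + 2*(-58) = -96 - 116 = -212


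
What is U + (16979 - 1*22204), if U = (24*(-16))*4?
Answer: -6761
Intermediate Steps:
U = -1536 (U = -384*4 = -1536)
U + (16979 - 1*22204) = -1536 + (16979 - 1*22204) = -1536 + (16979 - 22204) = -1536 - 5225 = -6761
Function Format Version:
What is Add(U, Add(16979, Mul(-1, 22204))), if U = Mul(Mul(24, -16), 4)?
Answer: -6761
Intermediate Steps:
U = -1536 (U = Mul(-384, 4) = -1536)
Add(U, Add(16979, Mul(-1, 22204))) = Add(-1536, Add(16979, Mul(-1, 22204))) = Add(-1536, Add(16979, -22204)) = Add(-1536, -5225) = -6761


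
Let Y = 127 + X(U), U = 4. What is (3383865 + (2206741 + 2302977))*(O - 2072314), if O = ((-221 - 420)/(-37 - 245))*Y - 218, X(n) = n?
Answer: -4612773516069899/282 ≈ -1.6357e+13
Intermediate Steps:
Y = 131 (Y = 127 + 4 = 131)
O = 22495/282 (O = ((-221 - 420)/(-37 - 245))*131 - 218 = -641/(-282)*131 - 218 = -641*(-1/282)*131 - 218 = (641/282)*131 - 218 = 83971/282 - 218 = 22495/282 ≈ 79.770)
(3383865 + (2206741 + 2302977))*(O - 2072314) = (3383865 + (2206741 + 2302977))*(22495/282 - 2072314) = (3383865 + 4509718)*(-584370053/282) = 7893583*(-584370053/282) = -4612773516069899/282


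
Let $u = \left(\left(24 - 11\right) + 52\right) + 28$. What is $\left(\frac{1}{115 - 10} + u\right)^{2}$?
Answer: $\frac{95374756}{11025} \approx 8650.8$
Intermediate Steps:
$u = 93$ ($u = \left(\left(24 - 11\right) + 52\right) + 28 = \left(13 + 52\right) + 28 = 65 + 28 = 93$)
$\left(\frac{1}{115 - 10} + u\right)^{2} = \left(\frac{1}{115 - 10} + 93\right)^{2} = \left(\frac{1}{105} + 93\right)^{2} = \left(\frac{9766}{105}\right)^{2} = \frac{95374756}{11025}$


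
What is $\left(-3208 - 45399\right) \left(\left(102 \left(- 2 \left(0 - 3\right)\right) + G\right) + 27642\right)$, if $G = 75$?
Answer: $-1376987703$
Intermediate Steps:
$\left(-3208 - 45399\right) \left(\left(102 \left(- 2 \left(0 - 3\right)\right) + G\right) + 27642\right) = \left(-3208 - 45399\right) \left(\left(102 \left(- 2 \left(0 - 3\right)\right) + 75\right) + 27642\right) = - 48607 \left(\left(102 \left(\left(-2\right) \left(-3\right)\right) + 75\right) + 27642\right) = - 48607 \left(\left(102 \cdot 6 + 75\right) + 27642\right) = - 48607 \left(\left(612 + 75\right) + 27642\right) = - 48607 \left(687 + 27642\right) = \left(-48607\right) 28329 = -1376987703$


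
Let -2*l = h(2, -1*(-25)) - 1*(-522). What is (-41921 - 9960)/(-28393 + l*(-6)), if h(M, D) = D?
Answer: 51881/26752 ≈ 1.9393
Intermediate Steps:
l = -547/2 (l = -(-1*(-25) - 1*(-522))/2 = -(25 + 522)/2 = -½*547 = -547/2 ≈ -273.50)
(-41921 - 9960)/(-28393 + l*(-6)) = (-41921 - 9960)/(-28393 - 547/2*(-6)) = -51881/(-28393 + 1641) = -51881/(-26752) = -51881*(-1/26752) = 51881/26752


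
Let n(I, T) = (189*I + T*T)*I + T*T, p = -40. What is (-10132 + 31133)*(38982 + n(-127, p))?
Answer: 60603908763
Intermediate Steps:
n(I, T) = T**2 + I*(T**2 + 189*I) (n(I, T) = (189*I + T**2)*I + T**2 = (T**2 + 189*I)*I + T**2 = I*(T**2 + 189*I) + T**2 = T**2 + I*(T**2 + 189*I))
(-10132 + 31133)*(38982 + n(-127, p)) = (-10132 + 31133)*(38982 + ((-40)**2 + 189*(-127)**2 - 127*(-40)**2)) = 21001*(38982 + (1600 + 189*16129 - 127*1600)) = 21001*(38982 + (1600 + 3048381 - 203200)) = 21001*(38982 + 2846781) = 21001*2885763 = 60603908763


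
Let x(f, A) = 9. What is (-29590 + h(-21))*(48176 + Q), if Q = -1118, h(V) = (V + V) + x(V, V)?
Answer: -1393999134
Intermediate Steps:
h(V) = 9 + 2*V (h(V) = (V + V) + 9 = 2*V + 9 = 9 + 2*V)
(-29590 + h(-21))*(48176 + Q) = (-29590 + (9 + 2*(-21)))*(48176 - 1118) = (-29590 + (9 - 42))*47058 = (-29590 - 33)*47058 = -29623*47058 = -1393999134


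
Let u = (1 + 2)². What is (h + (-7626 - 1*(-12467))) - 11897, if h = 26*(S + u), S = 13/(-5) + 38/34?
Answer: -583146/85 ≈ -6860.5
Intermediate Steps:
S = -126/85 (S = 13*(-⅕) + 38*(1/34) = -13/5 + 19/17 = -126/85 ≈ -1.4824)
u = 9 (u = 3² = 9)
h = 16614/85 (h = 26*(-126/85 + 9) = 26*(639/85) = 16614/85 ≈ 195.46)
(h + (-7626 - 1*(-12467))) - 11897 = (16614/85 + (-7626 - 1*(-12467))) - 11897 = (16614/85 + (-7626 + 12467)) - 11897 = (16614/85 + 4841) - 11897 = 428099/85 - 11897 = -583146/85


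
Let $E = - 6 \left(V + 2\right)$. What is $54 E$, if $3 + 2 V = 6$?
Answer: $-1134$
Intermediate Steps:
$V = \frac{3}{2}$ ($V = - \frac{3}{2} + \frac{1}{2} \cdot 6 = - \frac{3}{2} + 3 = \frac{3}{2} \approx 1.5$)
$E = -21$ ($E = - 6 \left(\frac{3}{2} + 2\right) = \left(-6\right) \frac{7}{2} = -21$)
$54 E = 54 \left(-21\right) = -1134$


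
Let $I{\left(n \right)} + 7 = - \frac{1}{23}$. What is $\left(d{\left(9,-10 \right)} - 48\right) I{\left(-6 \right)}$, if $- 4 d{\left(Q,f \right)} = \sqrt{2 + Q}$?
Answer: $\frac{7776}{23} + \frac{81 \sqrt{11}}{46} \approx 343.93$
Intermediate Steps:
$I{\left(n \right)} = - \frac{162}{23}$ ($I{\left(n \right)} = -7 - \frac{1}{23} = - \frac{162}{23}$)
$d{\left(Q,f \right)} = - \frac{\sqrt{2 + Q}}{4}$
$\left(d{\left(9,-10 \right)} - 48\right) I{\left(-6 \right)} = \left(- \frac{\sqrt{2 + 9}}{4} - 48\right) \left(- \frac{162}{23}\right) = \left(- \frac{\sqrt{11}}{4} - 48\right) \left(- \frac{162}{23}\right) = \left(-48 - \frac{\sqrt{11}}{4}\right) \left(- \frac{162}{23}\right) = \frac{7776}{23} + \frac{81 \sqrt{11}}{46}$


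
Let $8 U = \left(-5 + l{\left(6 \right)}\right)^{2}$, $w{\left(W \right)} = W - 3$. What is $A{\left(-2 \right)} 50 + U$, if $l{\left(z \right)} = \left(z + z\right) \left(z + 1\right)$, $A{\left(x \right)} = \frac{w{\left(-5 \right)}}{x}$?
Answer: $\frac{7841}{8} \approx 980.13$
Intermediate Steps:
$w{\left(W \right)} = -3 + W$ ($w{\left(W \right)} = W - 3 = -3 + W$)
$A{\left(x \right)} = - \frac{8}{x}$ ($A{\left(x \right)} = \frac{-3 - 5}{x} = - \frac{8}{x}$)
$l{\left(z \right)} = 2 z \left(1 + z\right)$
$U = \frac{6241}{8}$ ($U = \frac{\left(-5 + 2 \cdot 6 \left(1 + 6\right)\right)^{2}}{8} = \frac{\left(-5 + 2 \cdot 6 \cdot 7\right)^{2}}{8} = \frac{\left(-5 + 84\right)^{2}}{8} = \frac{79^{2}}{8} = \frac{1}{8} \cdot 6241 = \frac{6241}{8} \approx 780.13$)
$A{\left(-2 \right)} 50 + U = - \frac{8}{-2} \cdot 50 + \frac{6241}{8} = \left(-8\right) \left(- \frac{1}{2}\right) 50 + \frac{6241}{8} = 4 \cdot 50 + \frac{6241}{8} = 200 + \frac{6241}{8} = \frac{7841}{8}$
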